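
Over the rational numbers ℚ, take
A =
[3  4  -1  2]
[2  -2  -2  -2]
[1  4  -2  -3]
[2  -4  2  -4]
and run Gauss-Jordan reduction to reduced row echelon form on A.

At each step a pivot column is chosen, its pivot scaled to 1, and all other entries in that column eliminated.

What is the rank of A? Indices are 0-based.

rank = 4

step 1: normalize row 0 (÷3) = (1, 4/3, -1/3, 2/3)
  row 1: subtract 2×row0 = (0, -14/3, -4/3, -10/3)
  row 2: subtract 1×row0 = (0, 8/3, -5/3, -11/3)
  row 3: subtract 2×row0 = (0, -20/3, 8/3, -16/3)
step 2: normalize row 1 (÷-14/3) = (0, 1, 2/7, 5/7)
  row 0: subtract 4/3×row1 = (1, 0, -5/7, -2/7)
  row 2: subtract 8/3×row1 = (0, 0, -17/7, -39/7)
  row 3: subtract -20/3×row1 = (0, 0, 32/7, -4/7)
step 3: normalize row 2 (÷-17/7) = (0, 0, 1, 39/17)
  row 0: subtract -5/7×row2 = (1, 0, 0, 23/17)
  row 1: subtract 2/7×row2 = (0, 1, 0, 1/17)
  row 3: subtract 32/7×row2 = (0, 0, 0, -188/17)
step 4: normalize row 3 (÷-188/17) = (0, 0, 0, 1)
  row 0: subtract 23/17×row3 = (1, 0, 0, 0)
  row 1: subtract 1/17×row3 = (0, 1, 0, 0)
  row 2: subtract 39/17×row3 = (0, 0, 1, 0)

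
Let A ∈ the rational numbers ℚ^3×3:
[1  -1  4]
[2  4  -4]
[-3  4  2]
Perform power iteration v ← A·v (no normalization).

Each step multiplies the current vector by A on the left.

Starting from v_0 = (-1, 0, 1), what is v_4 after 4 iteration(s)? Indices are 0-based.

v_4 = (-1163, 1082, -503)

v_0 = (-1, 0, 1).
v_1 = A·v_0 = (3, -6, 5).
v_2 = A·v_1 = (29, -38, -23).
v_3 = A·v_2 = (-25, -2, -285).
v_4 = A·v_3 = (-1163, 1082, -503).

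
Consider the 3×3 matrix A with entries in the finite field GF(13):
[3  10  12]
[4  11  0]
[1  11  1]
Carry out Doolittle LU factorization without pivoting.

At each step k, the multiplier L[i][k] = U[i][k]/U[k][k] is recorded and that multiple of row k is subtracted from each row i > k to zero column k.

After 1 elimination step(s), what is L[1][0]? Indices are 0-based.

L[1][0] = 10

[col 0] pivot 3
  R1 -= 10*R0 → (0, 2, 10)  (L[1][0] := 10)
  R2 -= 9*R0 → (0, 12, 10)  (L[2][0] := 9)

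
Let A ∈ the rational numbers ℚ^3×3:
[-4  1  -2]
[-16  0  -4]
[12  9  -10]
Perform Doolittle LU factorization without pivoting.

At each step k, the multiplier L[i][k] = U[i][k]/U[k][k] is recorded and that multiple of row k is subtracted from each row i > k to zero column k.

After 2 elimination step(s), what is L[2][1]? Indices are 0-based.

L[2][1] = -3

Step 1: pivot at (0,0) is -4.
  row1 ← row1 − (4)·row0  ⇒  L[1][0]=4, U row1=(0, -4, 4)
  row2 ← row2 − (-3)·row0  ⇒  L[2][0]=-3, U row2=(0, 12, -16)
Step 2: pivot at (1,1) is -4.
  row2 ← row2 − (-3)·row1  ⇒  L[2][1]=-3, U row2=(0, 0, -4)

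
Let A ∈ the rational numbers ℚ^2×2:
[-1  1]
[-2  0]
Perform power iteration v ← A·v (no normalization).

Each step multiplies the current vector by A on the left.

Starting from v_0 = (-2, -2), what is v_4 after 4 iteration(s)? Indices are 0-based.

v_0 = (-2, -2).
v_1 = A·v_0 = (0, 4).
v_2 = A·v_1 = (4, 0).
v_3 = A·v_2 = (-4, -8).
v_4 = A·v_3 = (-4, 8).

v_4 = (-4, 8)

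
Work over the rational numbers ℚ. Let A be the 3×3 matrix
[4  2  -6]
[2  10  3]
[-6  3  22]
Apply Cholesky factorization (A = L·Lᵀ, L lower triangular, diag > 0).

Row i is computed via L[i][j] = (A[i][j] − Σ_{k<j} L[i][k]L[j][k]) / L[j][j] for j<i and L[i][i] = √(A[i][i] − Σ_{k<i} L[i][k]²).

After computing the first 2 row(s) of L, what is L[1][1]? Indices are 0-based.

L[1][1] = 3

Step 1: L[0][0] = √(4) = 2.
  L[1][0] = (2) / L[0][0] = 1.
Step 2: L[1][1] = √(9) = 3.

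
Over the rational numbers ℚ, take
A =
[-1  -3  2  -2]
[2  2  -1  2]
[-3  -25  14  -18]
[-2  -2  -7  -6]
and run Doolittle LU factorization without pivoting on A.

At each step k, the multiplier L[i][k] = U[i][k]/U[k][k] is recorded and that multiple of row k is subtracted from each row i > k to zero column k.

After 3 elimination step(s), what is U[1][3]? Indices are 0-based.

U[1][3] = -2

k=0: U[0][0]=-1
  eliminate (1,0): mult=-2, new row 1: (0, -4, 3, -2); set L[1][0]=-2
  eliminate (2,0): mult=3, new row 2: (0, -16, 8, -12); set L[2][0]=3
  eliminate (3,0): mult=2, new row 3: (0, 4, -11, -2); set L[3][0]=2
k=1: U[1][1]=-4
  eliminate (2,1): mult=4, new row 2: (0, 0, -4, -4); set L[2][1]=4
  eliminate (3,1): mult=-1, new row 3: (0, 0, -8, -4); set L[3][1]=-1
k=2: U[2][2]=-4
  eliminate (3,2): mult=2, new row 3: (0, 0, 0, 4); set L[3][2]=2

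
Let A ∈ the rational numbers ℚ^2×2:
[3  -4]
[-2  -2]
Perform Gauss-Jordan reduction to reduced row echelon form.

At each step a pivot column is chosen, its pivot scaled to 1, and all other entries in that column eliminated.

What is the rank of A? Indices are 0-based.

rank = 2

[1] R0 /= 3  ⇒  (1, -4/3)
     R1 -= -2·R0  ⇒  (0, -14/3)
[2] R1 /= -14/3  ⇒  (0, 1)
     R0 -= -4/3·R1  ⇒  (1, 0)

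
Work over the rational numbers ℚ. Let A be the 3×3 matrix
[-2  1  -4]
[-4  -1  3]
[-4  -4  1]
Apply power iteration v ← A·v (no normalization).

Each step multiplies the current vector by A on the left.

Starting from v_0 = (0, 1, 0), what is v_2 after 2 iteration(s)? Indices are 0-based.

v_2 = (13, -15, -4)

v_0 = (0, 1, 0).
v_1 = A·v_0 = (1, -1, -4).
v_2 = A·v_1 = (13, -15, -4).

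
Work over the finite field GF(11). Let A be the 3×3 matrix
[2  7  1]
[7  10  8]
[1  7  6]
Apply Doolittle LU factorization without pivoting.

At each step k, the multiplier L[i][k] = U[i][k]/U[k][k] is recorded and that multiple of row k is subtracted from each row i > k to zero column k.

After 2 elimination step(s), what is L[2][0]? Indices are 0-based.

L[2][0] = 6

Step 1: pivot at (0,0) is 2.
  row1 ← row1 − (9)·row0  ⇒  L[1][0]=9, U row1=(0, 2, 10)
  row2 ← row2 − (6)·row0  ⇒  L[2][0]=6, U row2=(0, 9, 0)
Step 2: pivot at (1,1) is 2.
  row2 ← row2 − (10)·row1  ⇒  L[2][1]=10, U row2=(0, 0, 10)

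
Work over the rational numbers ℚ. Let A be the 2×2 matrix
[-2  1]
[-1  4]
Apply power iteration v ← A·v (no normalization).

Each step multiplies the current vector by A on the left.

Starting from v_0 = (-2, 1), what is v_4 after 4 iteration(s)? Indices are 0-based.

v_4 = (26, 293)

v_0 = (-2, 1).
v_1 = A·v_0 = (5, 6).
v_2 = A·v_1 = (-4, 19).
v_3 = A·v_2 = (27, 80).
v_4 = A·v_3 = (26, 293).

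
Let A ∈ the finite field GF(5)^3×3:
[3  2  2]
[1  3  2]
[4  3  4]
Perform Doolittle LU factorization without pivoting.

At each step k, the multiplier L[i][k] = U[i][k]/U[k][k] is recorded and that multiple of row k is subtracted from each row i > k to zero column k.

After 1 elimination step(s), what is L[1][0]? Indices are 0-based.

Step 1: pivot at (0,0) is 3.
  row1 ← row1 − (2)·row0  ⇒  L[1][0]=2, U row1=(0, 4, 3)
  row2 ← row2 − (3)·row0  ⇒  L[2][0]=3, U row2=(0, 2, 3)

L[1][0] = 2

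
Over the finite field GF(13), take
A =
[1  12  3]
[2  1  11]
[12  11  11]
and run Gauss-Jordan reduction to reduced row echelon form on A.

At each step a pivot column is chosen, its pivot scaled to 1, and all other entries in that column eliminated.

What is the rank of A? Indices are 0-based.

pivot(0,0)=1: scale R0 → (1, 12, 3)
  clear (1,0): R1 −= (2)R0 → (0, 3, 5)
  clear (2,0): R2 −= (12)R0 → (0, 10, 1)
pivot(1,1)=3: scale R1 → (0, 1, 6)
  clear (0,1): R0 −= (12)R1 → (1, 0, 9)
  clear (2,1): R2 −= (10)R1 → (0, 0, 6)
pivot(2,2)=6: scale R2 → (0, 0, 1)
  clear (0,2): R0 −= (9)R2 → (1, 0, 0)
  clear (1,2): R1 −= (6)R2 → (0, 1, 0)

rank = 3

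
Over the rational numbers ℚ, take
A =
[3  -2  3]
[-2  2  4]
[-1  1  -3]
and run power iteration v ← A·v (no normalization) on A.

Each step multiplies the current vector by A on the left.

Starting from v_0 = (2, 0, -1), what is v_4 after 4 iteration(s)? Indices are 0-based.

v_0 = (2, 0, -1).
v_1 = A·v_0 = (3, -8, 1).
v_2 = A·v_1 = (28, -18, -14).
v_3 = A·v_2 = (78, -148, -4).
v_4 = A·v_3 = (518, -468, -214).

v_4 = (518, -468, -214)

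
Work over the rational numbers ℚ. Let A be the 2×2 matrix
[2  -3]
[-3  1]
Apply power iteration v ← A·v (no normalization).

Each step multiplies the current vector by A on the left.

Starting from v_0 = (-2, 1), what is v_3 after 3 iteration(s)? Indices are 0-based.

v_3 = (-154, 133)

v_0 = (-2, 1).
v_1 = A·v_0 = (-7, 7).
v_2 = A·v_1 = (-35, 28).
v_3 = A·v_2 = (-154, 133).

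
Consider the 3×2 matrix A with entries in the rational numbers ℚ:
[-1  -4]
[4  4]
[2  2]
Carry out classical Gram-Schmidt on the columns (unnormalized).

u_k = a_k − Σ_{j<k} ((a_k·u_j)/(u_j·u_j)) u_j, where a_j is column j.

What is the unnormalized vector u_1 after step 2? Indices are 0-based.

Step 1: u_0 = a_0 = (-1, 4, 2).
Step 2: u_1 = a_1 − (8/7)·u_0 = (-20/7, -4/7, -2/7).

u_1 = (-20/7, -4/7, -2/7)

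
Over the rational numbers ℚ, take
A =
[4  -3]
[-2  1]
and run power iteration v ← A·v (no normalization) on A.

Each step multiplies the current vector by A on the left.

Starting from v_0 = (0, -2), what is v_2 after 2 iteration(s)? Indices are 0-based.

v_0 = (0, -2).
v_1 = A·v_0 = (6, -2).
v_2 = A·v_1 = (30, -14).

v_2 = (30, -14)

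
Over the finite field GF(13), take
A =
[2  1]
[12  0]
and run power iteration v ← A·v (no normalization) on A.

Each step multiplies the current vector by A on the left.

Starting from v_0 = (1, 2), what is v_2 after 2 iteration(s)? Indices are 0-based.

v_2 = (7, 9)

v_0 = (1, 2).
v_1 = A·v_0 = (4, 12).
v_2 = A·v_1 = (7, 9).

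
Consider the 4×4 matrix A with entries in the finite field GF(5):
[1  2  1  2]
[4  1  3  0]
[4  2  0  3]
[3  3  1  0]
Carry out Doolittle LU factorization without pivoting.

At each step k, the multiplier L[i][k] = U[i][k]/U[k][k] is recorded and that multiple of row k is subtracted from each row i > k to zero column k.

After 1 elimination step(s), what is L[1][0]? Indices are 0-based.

Step 1: pivot at (0,0) is 1.
  row1 ← row1 − (4)·row0  ⇒  L[1][0]=4, U row1=(0, 3, 4, 2)
  row2 ← row2 − (4)·row0  ⇒  L[2][0]=4, U row2=(0, 4, 1, 0)
  row3 ← row3 − (3)·row0  ⇒  L[3][0]=3, U row3=(0, 2, 3, 4)

L[1][0] = 4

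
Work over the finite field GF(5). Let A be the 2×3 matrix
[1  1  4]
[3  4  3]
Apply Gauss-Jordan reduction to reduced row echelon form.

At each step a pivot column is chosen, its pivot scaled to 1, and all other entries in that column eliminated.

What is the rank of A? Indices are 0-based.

step 1: normalize row 0 (÷1) = (1, 1, 4)
  row 1: subtract 3×row0 = (0, 1, 1)
step 2: normalize row 1 (÷1) = (0, 1, 1)
  row 0: subtract 1×row1 = (1, 0, 3)

rank = 2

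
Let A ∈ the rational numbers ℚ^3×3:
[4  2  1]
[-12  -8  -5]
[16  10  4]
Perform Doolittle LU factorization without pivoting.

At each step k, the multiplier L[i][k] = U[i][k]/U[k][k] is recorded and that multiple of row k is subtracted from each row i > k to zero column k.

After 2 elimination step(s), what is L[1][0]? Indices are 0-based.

k=0: U[0][0]=4
  eliminate (1,0): mult=-3, new row 1: (0, -2, -2); set L[1][0]=-3
  eliminate (2,0): mult=4, new row 2: (0, 2, 0); set L[2][0]=4
k=1: U[1][1]=-2
  eliminate (2,1): mult=-1, new row 2: (0, 0, -2); set L[2][1]=-1

L[1][0] = -3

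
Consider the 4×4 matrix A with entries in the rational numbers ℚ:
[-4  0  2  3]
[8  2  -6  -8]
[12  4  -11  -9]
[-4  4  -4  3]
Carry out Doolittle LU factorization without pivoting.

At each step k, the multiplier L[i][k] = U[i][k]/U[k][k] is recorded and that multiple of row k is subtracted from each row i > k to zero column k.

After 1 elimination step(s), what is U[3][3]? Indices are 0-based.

[col 0] pivot -4
  R1 -= -2*R0 → (0, 2, -2, -2)  (L[1][0] := -2)
  R2 -= -3*R0 → (0, 4, -5, 0)  (L[2][0] := -3)
  R3 -= 1*R0 → (0, 4, -6, 0)  (L[3][0] := 1)

U[3][3] = 0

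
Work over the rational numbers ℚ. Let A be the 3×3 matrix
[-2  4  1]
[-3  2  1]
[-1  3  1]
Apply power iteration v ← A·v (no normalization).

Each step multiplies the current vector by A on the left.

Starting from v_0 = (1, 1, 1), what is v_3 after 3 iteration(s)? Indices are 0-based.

v_0 = (1, 1, 1).
v_1 = A·v_0 = (3, 0, 3).
v_2 = A·v_1 = (-3, -6, 0).
v_3 = A·v_2 = (-18, -3, -15).

v_3 = (-18, -3, -15)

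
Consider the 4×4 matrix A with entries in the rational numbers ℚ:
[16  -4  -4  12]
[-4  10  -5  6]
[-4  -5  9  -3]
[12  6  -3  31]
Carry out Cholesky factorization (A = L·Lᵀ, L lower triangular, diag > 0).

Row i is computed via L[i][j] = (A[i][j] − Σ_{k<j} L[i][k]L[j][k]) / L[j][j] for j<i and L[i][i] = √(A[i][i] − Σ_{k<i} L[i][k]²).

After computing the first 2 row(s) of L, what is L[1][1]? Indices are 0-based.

L[1][1] = 3

Step 1: L[0][0] = √(16) = 4.
  L[1][0] = (-4) / L[0][0] = -1.
Step 2: L[1][1] = √(9) = 3.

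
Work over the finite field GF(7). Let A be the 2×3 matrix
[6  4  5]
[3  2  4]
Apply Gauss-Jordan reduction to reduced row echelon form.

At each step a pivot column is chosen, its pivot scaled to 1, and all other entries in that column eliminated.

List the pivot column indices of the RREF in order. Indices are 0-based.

[1] R0 /= 6  ⇒  (1, 3, 2)
     R1 -= 3·R0  ⇒  (0, 0, 5)
column 1 empty below row 1
[2] R1 /= 5  ⇒  (0, 0, 1)
     R0 -= 2·R1  ⇒  (1, 3, 0)

pivot columns: 0, 2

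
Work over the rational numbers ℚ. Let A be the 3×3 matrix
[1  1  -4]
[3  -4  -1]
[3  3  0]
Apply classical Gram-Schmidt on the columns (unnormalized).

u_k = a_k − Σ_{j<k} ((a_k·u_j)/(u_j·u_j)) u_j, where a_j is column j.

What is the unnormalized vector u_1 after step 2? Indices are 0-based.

u_1 = (21/19, -70/19, 63/19)

Step 1: u_0 = a_0 = (1, 3, 3).
Step 2: u_1 = a_1 − (-2/19)·u_0 = (21/19, -70/19, 63/19).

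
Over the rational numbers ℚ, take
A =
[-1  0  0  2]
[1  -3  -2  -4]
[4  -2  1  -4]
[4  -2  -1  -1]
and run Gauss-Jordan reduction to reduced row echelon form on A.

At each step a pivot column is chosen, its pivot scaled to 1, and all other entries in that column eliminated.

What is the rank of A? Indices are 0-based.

[1] R0 /= -1  ⇒  (1, 0, 0, -2)
     R1 -= 1·R0  ⇒  (0, -3, -2, -2)
     R2 -= 4·R0  ⇒  (0, -2, 1, 4)
     R3 -= 4·R0  ⇒  (0, -2, -1, 7)
[2] R1 /= -3  ⇒  (0, 1, 2/3, 2/3)
     R2 -= -2·R1  ⇒  (0, 0, 7/3, 16/3)
     R3 -= -2·R1  ⇒  (0, 0, 1/3, 25/3)
[3] R2 /= 7/3  ⇒  (0, 0, 1, 16/7)
     R1 -= 2/3·R2  ⇒  (0, 1, 0, -6/7)
     R3 -= 1/3·R2  ⇒  (0, 0, 0, 53/7)
[4] R3 /= 53/7  ⇒  (0, 0, 0, 1)
     R0 -= -2·R3  ⇒  (1, 0, 0, 0)
     R1 -= -6/7·R3  ⇒  (0, 1, 0, 0)
     R2 -= 16/7·R3  ⇒  (0, 0, 1, 0)

rank = 4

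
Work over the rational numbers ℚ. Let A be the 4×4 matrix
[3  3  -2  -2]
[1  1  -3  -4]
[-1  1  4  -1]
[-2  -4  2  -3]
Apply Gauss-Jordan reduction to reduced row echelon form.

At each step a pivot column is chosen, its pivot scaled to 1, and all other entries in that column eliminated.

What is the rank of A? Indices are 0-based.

step 1: normalize row 0 (÷3) = (1, 1, -2/3, -2/3)
  row 1: subtract 1×row0 = (0, 0, -7/3, -10/3)
  row 2: subtract -1×row0 = (0, 2, 10/3, -5/3)
  row 3: subtract -2×row0 = (0, -2, 2/3, -13/3)
step 2: exchange rows 1,2
step 2: normalize row 1 (÷2) = (0, 1, 5/3, -5/6)
  row 0: subtract 1×row1 = (1, 0, -7/3, 1/6)
  row 3: subtract -2×row1 = (0, 0, 4, -6)
step 3: normalize row 2 (÷-7/3) = (0, 0, 1, 10/7)
  row 0: subtract -7/3×row2 = (1, 0, 0, 7/2)
  row 1: subtract 5/3×row2 = (0, 1, 0, -45/14)
  row 3: subtract 4×row2 = (0, 0, 0, -82/7)
step 4: normalize row 3 (÷-82/7) = (0, 0, 0, 1)
  row 0: subtract 7/2×row3 = (1, 0, 0, 0)
  row 1: subtract -45/14×row3 = (0, 1, 0, 0)
  row 2: subtract 10/7×row3 = (0, 0, 1, 0)

rank = 4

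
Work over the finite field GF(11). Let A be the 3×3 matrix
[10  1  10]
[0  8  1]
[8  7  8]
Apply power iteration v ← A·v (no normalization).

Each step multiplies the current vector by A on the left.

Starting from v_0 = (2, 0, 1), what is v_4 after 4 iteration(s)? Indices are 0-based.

v_0 = (2, 0, 1).
v_1 = A·v_0 = (8, 1, 2).
v_2 = A·v_1 = (2, 10, 10).
v_3 = A·v_2 = (9, 2, 1).
v_4 = A·v_3 = (3, 6, 6).

v_4 = (3, 6, 6)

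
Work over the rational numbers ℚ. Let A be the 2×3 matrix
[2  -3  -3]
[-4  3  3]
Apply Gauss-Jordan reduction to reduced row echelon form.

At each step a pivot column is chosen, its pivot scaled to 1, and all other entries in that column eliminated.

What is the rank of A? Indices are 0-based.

rank = 2

pivot(0,0)=2: scale R0 → (1, -3/2, -3/2)
  clear (1,0): R1 −= (-4)R0 → (0, -3, -3)
pivot(1,1)=-3: scale R1 → (0, 1, 1)
  clear (0,1): R0 −= (-3/2)R1 → (1, 0, 0)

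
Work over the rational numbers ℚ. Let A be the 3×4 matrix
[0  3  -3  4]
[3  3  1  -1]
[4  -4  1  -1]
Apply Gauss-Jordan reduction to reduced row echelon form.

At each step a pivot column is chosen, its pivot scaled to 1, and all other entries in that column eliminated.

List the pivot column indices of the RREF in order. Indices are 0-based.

pivot columns: 0, 1, 2

[1] R0 <-> R1
[1] R0 /= 3  ⇒  (1, 1, 1/3, -1/3)
     R2 -= 4·R0  ⇒  (0, -8, -1/3, 1/3)
[2] R1 /= 3  ⇒  (0, 1, -1, 4/3)
     R0 -= 1·R1  ⇒  (1, 0, 4/3, -5/3)
     R2 -= -8·R1  ⇒  (0, 0, -25/3, 11)
[3] R2 /= -25/3  ⇒  (0, 0, 1, -33/25)
     R0 -= 4/3·R2  ⇒  (1, 0, 0, 7/75)
     R1 -= -1·R2  ⇒  (0, 1, 0, 1/75)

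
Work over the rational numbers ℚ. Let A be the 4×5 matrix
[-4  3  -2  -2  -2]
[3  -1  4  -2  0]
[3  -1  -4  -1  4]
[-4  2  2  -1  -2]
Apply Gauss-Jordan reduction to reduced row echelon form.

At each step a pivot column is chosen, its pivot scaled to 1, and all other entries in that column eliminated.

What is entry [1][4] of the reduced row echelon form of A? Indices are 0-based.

M[1][4] = -32/7

[1] R0 /= -4  ⇒  (1, -3/4, 1/2, 1/2, 1/2)
     R1 -= 3·R0  ⇒  (0, 5/4, 5/2, -7/2, -3/2)
     R2 -= 3·R0  ⇒  (0, 5/4, -11/2, -5/2, 5/2)
     R3 -= -4·R0  ⇒  (0, -1, 4, 1, 0)
[2] R1 /= 5/4  ⇒  (0, 1, 2, -14/5, -6/5)
     R0 -= -3/4·R1  ⇒  (1, 0, 2, -8/5, -2/5)
     R2 -= 5/4·R1  ⇒  (0, 0, -8, 1, 4)
     R3 -= -1·R1  ⇒  (0, 0, 6, -9/5, -6/5)
[3] R2 /= -8  ⇒  (0, 0, 1, -1/8, -1/2)
     R0 -= 2·R2  ⇒  (1, 0, 0, -27/20, 3/5)
     R1 -= 2·R2  ⇒  (0, 1, 0, -51/20, -1/5)
     R3 -= 6·R2  ⇒  (0, 0, 0, -21/20, 9/5)
[4] R3 /= -21/20  ⇒  (0, 0, 0, 1, -12/7)
     R0 -= -27/20·R3  ⇒  (1, 0, 0, 0, -12/7)
     R1 -= -51/20·R3  ⇒  (0, 1, 0, 0, -32/7)
     R2 -= -1/8·R3  ⇒  (0, 0, 1, 0, -5/7)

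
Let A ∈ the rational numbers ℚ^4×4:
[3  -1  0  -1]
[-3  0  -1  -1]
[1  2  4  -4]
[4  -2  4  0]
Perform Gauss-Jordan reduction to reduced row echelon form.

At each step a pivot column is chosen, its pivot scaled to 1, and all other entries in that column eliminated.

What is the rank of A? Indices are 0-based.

[1] R0 /= 3  ⇒  (1, -1/3, 0, -1/3)
     R1 -= -3·R0  ⇒  (0, -1, -1, -2)
     R2 -= 1·R0  ⇒  (0, 7/3, 4, -11/3)
     R3 -= 4·R0  ⇒  (0, -2/3, 4, 4/3)
[2] R1 /= -1  ⇒  (0, 1, 1, 2)
     R0 -= -1/3·R1  ⇒  (1, 0, 1/3, 1/3)
     R2 -= 7/3·R1  ⇒  (0, 0, 5/3, -25/3)
     R3 -= -2/3·R1  ⇒  (0, 0, 14/3, 8/3)
[3] R2 /= 5/3  ⇒  (0, 0, 1, -5)
     R0 -= 1/3·R2  ⇒  (1, 0, 0, 2)
     R1 -= 1·R2  ⇒  (0, 1, 0, 7)
     R3 -= 14/3·R2  ⇒  (0, 0, 0, 26)
[4] R3 /= 26  ⇒  (0, 0, 0, 1)
     R0 -= 2·R3  ⇒  (1, 0, 0, 0)
     R1 -= 7·R3  ⇒  (0, 1, 0, 0)
     R2 -= -5·R3  ⇒  (0, 0, 1, 0)

rank = 4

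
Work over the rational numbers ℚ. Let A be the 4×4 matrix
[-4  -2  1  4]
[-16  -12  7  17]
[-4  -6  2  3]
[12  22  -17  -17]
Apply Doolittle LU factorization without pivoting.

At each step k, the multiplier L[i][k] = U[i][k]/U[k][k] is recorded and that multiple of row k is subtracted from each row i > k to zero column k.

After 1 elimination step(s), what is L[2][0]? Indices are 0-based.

Step 1: pivot at (0,0) is -4.
  row1 ← row1 − (4)·row0  ⇒  L[1][0]=4, U row1=(0, -4, 3, 1)
  row2 ← row2 − (1)·row0  ⇒  L[2][0]=1, U row2=(0, -4, 1, -1)
  row3 ← row3 − (-3)·row0  ⇒  L[3][0]=-3, U row3=(0, 16, -14, -5)

L[2][0] = 1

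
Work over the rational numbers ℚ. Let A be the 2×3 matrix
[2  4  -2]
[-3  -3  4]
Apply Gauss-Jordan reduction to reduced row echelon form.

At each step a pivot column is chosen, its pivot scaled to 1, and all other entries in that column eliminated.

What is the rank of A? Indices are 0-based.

rank = 2

[1] R0 /= 2  ⇒  (1, 2, -1)
     R1 -= -3·R0  ⇒  (0, 3, 1)
[2] R1 /= 3  ⇒  (0, 1, 1/3)
     R0 -= 2·R1  ⇒  (1, 0, -5/3)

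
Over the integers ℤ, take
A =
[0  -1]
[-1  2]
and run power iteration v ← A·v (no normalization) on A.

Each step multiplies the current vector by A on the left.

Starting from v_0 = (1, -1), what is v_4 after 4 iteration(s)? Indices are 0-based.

v_4 = (17, -41)

v_0 = (1, -1).
v_1 = A·v_0 = (1, -3).
v_2 = A·v_1 = (3, -7).
v_3 = A·v_2 = (7, -17).
v_4 = A·v_3 = (17, -41).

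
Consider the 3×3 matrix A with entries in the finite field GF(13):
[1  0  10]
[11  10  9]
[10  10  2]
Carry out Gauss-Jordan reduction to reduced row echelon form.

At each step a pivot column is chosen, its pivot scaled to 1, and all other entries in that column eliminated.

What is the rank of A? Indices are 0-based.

step 1: normalize row 0 (÷1) = (1, 0, 10)
  row 1: subtract 11×row0 = (0, 10, 3)
  row 2: subtract 10×row0 = (0, 10, 6)
step 2: normalize row 1 (÷10) = (0, 1, 12)
  row 2: subtract 10×row1 = (0, 0, 3)
step 3: normalize row 2 (÷3) = (0, 0, 1)
  row 0: subtract 10×row2 = (1, 0, 0)
  row 1: subtract 12×row2 = (0, 1, 0)

rank = 3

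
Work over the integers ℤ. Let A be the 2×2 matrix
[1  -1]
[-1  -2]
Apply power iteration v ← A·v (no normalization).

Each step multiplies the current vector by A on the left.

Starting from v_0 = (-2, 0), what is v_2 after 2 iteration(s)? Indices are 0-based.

v_2 = (-4, -2)

v_0 = (-2, 0).
v_1 = A·v_0 = (-2, 2).
v_2 = A·v_1 = (-4, -2).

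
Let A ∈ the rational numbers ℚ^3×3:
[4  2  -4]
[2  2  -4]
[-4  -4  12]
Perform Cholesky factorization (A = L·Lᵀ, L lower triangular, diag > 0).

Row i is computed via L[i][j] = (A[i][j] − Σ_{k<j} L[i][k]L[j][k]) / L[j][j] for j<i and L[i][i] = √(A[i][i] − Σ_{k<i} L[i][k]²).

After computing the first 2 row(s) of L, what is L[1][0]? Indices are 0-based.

L[1][0] = 1

Step 1: L[0][0] = √(4) = 2.
  L[1][0] = (2) / L[0][0] = 1.
Step 2: L[1][1] = √(1) = 1.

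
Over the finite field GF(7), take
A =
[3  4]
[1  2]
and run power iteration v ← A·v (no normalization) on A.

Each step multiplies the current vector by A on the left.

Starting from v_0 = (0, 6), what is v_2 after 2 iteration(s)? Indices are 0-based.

v_2 = (1, 6)

v_0 = (0, 6).
v_1 = A·v_0 = (3, 5).
v_2 = A·v_1 = (1, 6).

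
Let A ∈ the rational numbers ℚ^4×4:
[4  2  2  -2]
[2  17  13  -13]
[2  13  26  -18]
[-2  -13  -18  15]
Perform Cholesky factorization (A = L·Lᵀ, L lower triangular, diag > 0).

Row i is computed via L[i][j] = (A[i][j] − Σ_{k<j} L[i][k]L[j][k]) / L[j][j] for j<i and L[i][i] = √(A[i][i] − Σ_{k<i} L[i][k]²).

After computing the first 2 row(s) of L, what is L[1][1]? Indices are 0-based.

Step 1: L[0][0] = √(4) = 2.
  L[1][0] = (2) / L[0][0] = 1.
Step 2: L[1][1] = √(16) = 4.

L[1][1] = 4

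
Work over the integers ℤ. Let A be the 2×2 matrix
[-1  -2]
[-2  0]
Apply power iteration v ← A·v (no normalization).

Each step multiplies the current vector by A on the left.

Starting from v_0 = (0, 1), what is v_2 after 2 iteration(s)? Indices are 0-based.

v_0 = (0, 1).
v_1 = A·v_0 = (-2, 0).
v_2 = A·v_1 = (2, 4).

v_2 = (2, 4)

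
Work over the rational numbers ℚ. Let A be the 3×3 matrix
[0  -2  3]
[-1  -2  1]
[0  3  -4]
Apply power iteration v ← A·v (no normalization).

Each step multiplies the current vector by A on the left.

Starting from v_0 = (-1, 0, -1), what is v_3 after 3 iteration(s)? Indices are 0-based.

v_0 = (-1, 0, -1).
v_1 = A·v_0 = (-3, 0, 4).
v_2 = A·v_1 = (12, 7, -16).
v_3 = A·v_2 = (-62, -42, 85).

v_3 = (-62, -42, 85)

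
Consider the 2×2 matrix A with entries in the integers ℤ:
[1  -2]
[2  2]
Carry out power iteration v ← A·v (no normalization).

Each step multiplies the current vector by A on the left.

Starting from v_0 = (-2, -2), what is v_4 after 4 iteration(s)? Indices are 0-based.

v_0 = (-2, -2).
v_1 = A·v_0 = (2, -8).
v_2 = A·v_1 = (18, -12).
v_3 = A·v_2 = (42, 12).
v_4 = A·v_3 = (18, 108).

v_4 = (18, 108)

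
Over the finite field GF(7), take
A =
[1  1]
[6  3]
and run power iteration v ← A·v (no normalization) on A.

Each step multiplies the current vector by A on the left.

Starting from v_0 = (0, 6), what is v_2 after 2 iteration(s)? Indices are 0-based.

v_2 = (3, 6)

v_0 = (0, 6).
v_1 = A·v_0 = (6, 4).
v_2 = A·v_1 = (3, 6).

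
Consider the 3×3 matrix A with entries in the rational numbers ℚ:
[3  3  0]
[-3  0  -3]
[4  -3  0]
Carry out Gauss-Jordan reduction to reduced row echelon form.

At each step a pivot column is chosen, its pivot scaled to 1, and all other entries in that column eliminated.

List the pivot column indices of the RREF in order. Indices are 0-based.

[1] R0 /= 3  ⇒  (1, 1, 0)
     R1 -= -3·R0  ⇒  (0, 3, -3)
     R2 -= 4·R0  ⇒  (0, -7, 0)
[2] R1 /= 3  ⇒  (0, 1, -1)
     R0 -= 1·R1  ⇒  (1, 0, 1)
     R2 -= -7·R1  ⇒  (0, 0, -7)
[3] R2 /= -7  ⇒  (0, 0, 1)
     R0 -= 1·R2  ⇒  (1, 0, 0)
     R1 -= -1·R2  ⇒  (0, 1, 0)

pivot columns: 0, 1, 2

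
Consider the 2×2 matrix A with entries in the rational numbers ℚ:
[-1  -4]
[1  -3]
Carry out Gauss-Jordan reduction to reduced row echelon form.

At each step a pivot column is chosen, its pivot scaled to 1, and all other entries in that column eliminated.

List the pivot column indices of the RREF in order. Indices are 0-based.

pivot(0,0)=-1: scale R0 → (1, 4)
  clear (1,0): R1 −= (1)R0 → (0, -7)
pivot(1,1)=-7: scale R1 → (0, 1)
  clear (0,1): R0 −= (4)R1 → (1, 0)

pivot columns: 0, 1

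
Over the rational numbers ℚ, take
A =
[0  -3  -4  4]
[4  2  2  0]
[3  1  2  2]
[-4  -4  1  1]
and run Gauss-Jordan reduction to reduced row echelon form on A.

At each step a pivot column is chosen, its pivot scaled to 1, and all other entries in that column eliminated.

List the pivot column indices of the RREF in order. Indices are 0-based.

pivot(0,0): swap R0↔R1
pivot(0,0)=4: scale R0 → (1, 1/2, 1/2, 0)
  clear (2,0): R2 −= (3)R0 → (0, -1/2, 1/2, 2)
  clear (3,0): R3 −= (-4)R0 → (0, -2, 3, 1)
pivot(1,1)=-3: scale R1 → (0, 1, 4/3, -4/3)
  clear (0,1): R0 −= (1/2)R1 → (1, 0, -1/6, 2/3)
  clear (2,1): R2 −= (-1/2)R1 → (0, 0, 7/6, 4/3)
  clear (3,1): R3 −= (-2)R1 → (0, 0, 17/3, -5/3)
pivot(2,2)=7/6: scale R2 → (0, 0, 1, 8/7)
  clear (0,2): R0 −= (-1/6)R2 → (1, 0, 0, 6/7)
  clear (1,2): R1 −= (4/3)R2 → (0, 1, 0, -20/7)
  clear (3,2): R3 −= (17/3)R2 → (0, 0, 0, -57/7)
pivot(3,3)=-57/7: scale R3 → (0, 0, 0, 1)
  clear (0,3): R0 −= (6/7)R3 → (1, 0, 0, 0)
  clear (1,3): R1 −= (-20/7)R3 → (0, 1, 0, 0)
  clear (2,3): R2 −= (8/7)R3 → (0, 0, 1, 0)

pivot columns: 0, 1, 2, 3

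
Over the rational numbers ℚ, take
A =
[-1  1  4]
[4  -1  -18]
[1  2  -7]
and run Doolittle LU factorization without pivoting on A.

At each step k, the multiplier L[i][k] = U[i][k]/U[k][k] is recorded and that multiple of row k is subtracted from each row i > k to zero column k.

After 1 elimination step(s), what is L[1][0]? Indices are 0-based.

L[1][0] = -4

Step 1: pivot at (0,0) is -1.
  row1 ← row1 − (-4)·row0  ⇒  L[1][0]=-4, U row1=(0, 3, -2)
  row2 ← row2 − (-1)·row0  ⇒  L[2][0]=-1, U row2=(0, 3, -3)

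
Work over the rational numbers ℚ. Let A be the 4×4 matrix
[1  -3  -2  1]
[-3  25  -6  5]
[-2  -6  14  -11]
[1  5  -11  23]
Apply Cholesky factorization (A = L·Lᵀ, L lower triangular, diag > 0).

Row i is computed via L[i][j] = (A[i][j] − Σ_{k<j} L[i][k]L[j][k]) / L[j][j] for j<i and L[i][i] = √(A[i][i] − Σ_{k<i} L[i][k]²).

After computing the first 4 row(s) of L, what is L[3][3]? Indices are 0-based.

L[3][3] = 3

Step 1: L[0][0] = √(1) = 1.
  L[1][0] = (-3) / L[0][0] = -3.
Step 2: L[1][1] = √(16) = 4.
  L[2][0] = (-2) / L[0][0] = -2.
  L[2][1] = (-12) / L[1][1] = -3.
Step 3: L[2][2] = √(1) = 1.
  L[3][0] = (1) / L[0][0] = 1.
  L[3][1] = (8) / L[1][1] = 2.
  L[3][2] = (-3) / L[2][2] = -3.
Step 4: L[3][3] = √(9) = 3.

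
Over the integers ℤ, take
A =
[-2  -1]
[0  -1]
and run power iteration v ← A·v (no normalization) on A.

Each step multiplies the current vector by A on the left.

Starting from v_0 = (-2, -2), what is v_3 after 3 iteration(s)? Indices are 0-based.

v_3 = (30, 2)

v_0 = (-2, -2).
v_1 = A·v_0 = (6, 2).
v_2 = A·v_1 = (-14, -2).
v_3 = A·v_2 = (30, 2).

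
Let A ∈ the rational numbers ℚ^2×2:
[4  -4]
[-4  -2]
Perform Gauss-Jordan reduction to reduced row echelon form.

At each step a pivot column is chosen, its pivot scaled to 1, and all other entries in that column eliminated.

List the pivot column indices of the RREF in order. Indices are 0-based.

[1] R0 /= 4  ⇒  (1, -1)
     R1 -= -4·R0  ⇒  (0, -6)
[2] R1 /= -6  ⇒  (0, 1)
     R0 -= -1·R1  ⇒  (1, 0)

pivot columns: 0, 1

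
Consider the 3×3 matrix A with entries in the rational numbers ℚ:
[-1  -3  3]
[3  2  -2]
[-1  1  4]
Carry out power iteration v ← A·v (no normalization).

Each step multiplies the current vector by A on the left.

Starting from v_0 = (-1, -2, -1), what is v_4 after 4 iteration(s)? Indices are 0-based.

v_0 = (-1, -2, -1).
v_1 = A·v_0 = (4, -5, -5).
v_2 = A·v_1 = (-4, 12, -29).
v_3 = A·v_2 = (-119, 70, -100).
v_4 = A·v_3 = (-391, -17, -211).

v_4 = (-391, -17, -211)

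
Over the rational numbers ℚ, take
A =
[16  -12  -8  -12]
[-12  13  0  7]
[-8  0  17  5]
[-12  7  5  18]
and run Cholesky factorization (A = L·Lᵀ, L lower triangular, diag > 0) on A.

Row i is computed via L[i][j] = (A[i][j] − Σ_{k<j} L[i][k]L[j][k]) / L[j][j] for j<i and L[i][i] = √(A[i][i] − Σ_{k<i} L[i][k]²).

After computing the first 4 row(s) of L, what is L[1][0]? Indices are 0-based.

L[1][0] = -3

Step 1: L[0][0] = √(16) = 4.
  L[1][0] = (-12) / L[0][0] = -3.
Step 2: L[1][1] = √(4) = 2.
  L[2][0] = (-8) / L[0][0] = -2.
  L[2][1] = (-6) / L[1][1] = -3.
Step 3: L[2][2] = √(4) = 2.
  L[3][0] = (-12) / L[0][0] = -3.
  L[3][1] = (-2) / L[1][1] = -1.
  L[3][2] = (-4) / L[2][2] = -2.
Step 4: L[3][3] = √(4) = 2.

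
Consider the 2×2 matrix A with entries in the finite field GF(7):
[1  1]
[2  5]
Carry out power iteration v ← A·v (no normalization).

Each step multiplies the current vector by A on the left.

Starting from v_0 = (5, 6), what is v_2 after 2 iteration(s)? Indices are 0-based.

v_2 = (2, 5)

v_0 = (5, 6).
v_1 = A·v_0 = (4, 5).
v_2 = A·v_1 = (2, 5).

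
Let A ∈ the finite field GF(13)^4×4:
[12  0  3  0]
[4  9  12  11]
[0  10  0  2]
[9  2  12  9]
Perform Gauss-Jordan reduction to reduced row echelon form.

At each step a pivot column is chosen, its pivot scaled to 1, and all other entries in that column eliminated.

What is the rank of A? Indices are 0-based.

rank = 4

pivot(0,0)=12: scale R0 → (1, 0, 10, 0)
  clear (1,0): R1 −= (4)R0 → (0, 9, 11, 11)
  clear (3,0): R3 −= (9)R0 → (0, 2, 0, 9)
pivot(1,1)=9: scale R1 → (0, 1, 7, 7)
  clear (2,1): R2 −= (10)R1 → (0, 0, 8, 10)
  clear (3,1): R3 −= (2)R1 → (0, 0, 12, 8)
pivot(2,2)=8: scale R2 → (0, 0, 1, 11)
  clear (0,2): R0 −= (10)R2 → (1, 0, 0, 7)
  clear (1,2): R1 −= (7)R2 → (0, 1, 0, 8)
  clear (3,2): R3 −= (12)R2 → (0, 0, 0, 6)
pivot(3,3)=6: scale R3 → (0, 0, 0, 1)
  clear (0,3): R0 −= (7)R3 → (1, 0, 0, 0)
  clear (1,3): R1 −= (8)R3 → (0, 1, 0, 0)
  clear (2,3): R2 −= (11)R3 → (0, 0, 1, 0)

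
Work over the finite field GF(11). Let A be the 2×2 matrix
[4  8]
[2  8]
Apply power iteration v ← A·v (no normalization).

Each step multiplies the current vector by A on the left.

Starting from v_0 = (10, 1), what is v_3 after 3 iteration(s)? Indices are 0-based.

v_3 = (0, 4)

v_0 = (10, 1).
v_1 = A·v_0 = (4, 6).
v_2 = A·v_1 = (9, 1).
v_3 = A·v_2 = (0, 4).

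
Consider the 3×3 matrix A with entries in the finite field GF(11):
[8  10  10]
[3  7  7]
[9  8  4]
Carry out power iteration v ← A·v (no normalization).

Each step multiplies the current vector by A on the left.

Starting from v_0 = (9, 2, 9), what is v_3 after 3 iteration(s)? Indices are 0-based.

v_3 = (2, 0, 7)

v_0 = (9, 2, 9).
v_1 = A·v_0 = (6, 5, 1).
v_2 = A·v_1 = (9, 5, 10).
v_3 = A·v_2 = (2, 0, 7).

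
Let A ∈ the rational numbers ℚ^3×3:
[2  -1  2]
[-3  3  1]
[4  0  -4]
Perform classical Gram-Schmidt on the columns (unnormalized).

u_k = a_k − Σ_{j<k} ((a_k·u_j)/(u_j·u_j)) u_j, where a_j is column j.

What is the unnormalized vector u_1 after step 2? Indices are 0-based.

u_1 = (-7/29, 54/29, 44/29)

Step 1: u_0 = a_0 = (2, -3, 4).
Step 2: u_1 = a_1 − (-11/29)·u_0 = (-7/29, 54/29, 44/29).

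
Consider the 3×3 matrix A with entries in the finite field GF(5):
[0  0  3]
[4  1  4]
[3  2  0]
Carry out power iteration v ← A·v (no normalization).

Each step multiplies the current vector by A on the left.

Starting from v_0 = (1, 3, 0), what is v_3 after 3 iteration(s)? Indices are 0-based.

v_0 = (1, 3, 0).
v_1 = A·v_0 = (0, 2, 4).
v_2 = A·v_1 = (2, 3, 4).
v_3 = A·v_2 = (2, 2, 2).

v_3 = (2, 2, 2)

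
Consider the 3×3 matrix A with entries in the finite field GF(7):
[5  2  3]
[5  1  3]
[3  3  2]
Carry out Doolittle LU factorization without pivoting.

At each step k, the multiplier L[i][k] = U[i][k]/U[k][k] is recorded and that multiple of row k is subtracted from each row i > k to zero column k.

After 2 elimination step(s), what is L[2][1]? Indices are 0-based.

L[2][1] = 1

k=0: U[0][0]=5
  eliminate (1,0): mult=1, new row 1: (0, 6, 0); set L[1][0]=1
  eliminate (2,0): mult=2, new row 2: (0, 6, 3); set L[2][0]=2
k=1: U[1][1]=6
  eliminate (2,1): mult=1, new row 2: (0, 0, 3); set L[2][1]=1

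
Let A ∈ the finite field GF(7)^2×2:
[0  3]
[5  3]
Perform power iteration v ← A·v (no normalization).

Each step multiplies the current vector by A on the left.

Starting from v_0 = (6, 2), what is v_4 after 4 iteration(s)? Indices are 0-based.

v_0 = (6, 2).
v_1 = A·v_0 = (6, 1).
v_2 = A·v_1 = (3, 5).
v_3 = A·v_2 = (1, 2).
v_4 = A·v_3 = (6, 4).

v_4 = (6, 4)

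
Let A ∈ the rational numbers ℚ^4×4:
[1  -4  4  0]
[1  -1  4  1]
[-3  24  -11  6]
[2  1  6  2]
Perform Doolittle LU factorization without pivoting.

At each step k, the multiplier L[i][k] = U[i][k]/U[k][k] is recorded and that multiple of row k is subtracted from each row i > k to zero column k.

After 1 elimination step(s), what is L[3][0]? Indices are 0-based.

L[3][0] = 2

k=0: U[0][0]=1
  eliminate (1,0): mult=1, new row 1: (0, 3, 0, 1); set L[1][0]=1
  eliminate (2,0): mult=-3, new row 2: (0, 12, 1, 6); set L[2][0]=-3
  eliminate (3,0): mult=2, new row 3: (0, 9, -2, 2); set L[3][0]=2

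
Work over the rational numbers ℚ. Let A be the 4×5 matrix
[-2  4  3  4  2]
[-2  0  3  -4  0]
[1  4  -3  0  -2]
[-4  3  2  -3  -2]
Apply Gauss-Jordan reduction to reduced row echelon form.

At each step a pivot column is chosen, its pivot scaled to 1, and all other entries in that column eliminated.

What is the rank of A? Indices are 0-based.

rank = 4

[1] R0 /= -2  ⇒  (1, -2, -3/2, -2, -1)
     R1 -= -2·R0  ⇒  (0, -4, 0, -8, -2)
     R2 -= 1·R0  ⇒  (0, 6, -3/2, 2, -1)
     R3 -= -4·R0  ⇒  (0, -5, -4, -11, -6)
[2] R1 /= -4  ⇒  (0, 1, 0, 2, 1/2)
     R0 -= -2·R1  ⇒  (1, 0, -3/2, 2, 0)
     R2 -= 6·R1  ⇒  (0, 0, -3/2, -10, -4)
     R3 -= -5·R1  ⇒  (0, 0, -4, -1, -7/2)
[3] R2 /= -3/2  ⇒  (0, 0, 1, 20/3, 8/3)
     R0 -= -3/2·R2  ⇒  (1, 0, 0, 12, 4)
     R3 -= -4·R2  ⇒  (0, 0, 0, 77/3, 43/6)
[4] R3 /= 77/3  ⇒  (0, 0, 0, 1, 43/154)
     R0 -= 12·R3  ⇒  (1, 0, 0, 0, 50/77)
     R1 -= 2·R3  ⇒  (0, 1, 0, 0, -9/154)
     R2 -= 20/3·R3  ⇒  (0, 0, 1, 0, 62/77)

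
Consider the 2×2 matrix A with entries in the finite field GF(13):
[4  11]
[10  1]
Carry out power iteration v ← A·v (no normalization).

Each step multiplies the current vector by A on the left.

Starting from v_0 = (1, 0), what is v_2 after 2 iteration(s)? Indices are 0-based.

v_2 = (9, 11)

v_0 = (1, 0).
v_1 = A·v_0 = (4, 10).
v_2 = A·v_1 = (9, 11).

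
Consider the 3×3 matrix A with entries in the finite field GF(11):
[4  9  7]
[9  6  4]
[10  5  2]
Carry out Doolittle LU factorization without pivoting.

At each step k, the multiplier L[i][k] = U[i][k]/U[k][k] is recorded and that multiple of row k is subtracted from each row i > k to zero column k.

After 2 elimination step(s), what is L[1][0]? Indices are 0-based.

L[1][0] = 5

Step 1: pivot at (0,0) is 4.
  row1 ← row1 − (5)·row0  ⇒  L[1][0]=5, U row1=(0, 5, 2)
  row2 ← row2 − (8)·row0  ⇒  L[2][0]=8, U row2=(0, 10, 1)
Step 2: pivot at (1,1) is 5.
  row2 ← row2 − (2)·row1  ⇒  L[2][1]=2, U row2=(0, 0, 8)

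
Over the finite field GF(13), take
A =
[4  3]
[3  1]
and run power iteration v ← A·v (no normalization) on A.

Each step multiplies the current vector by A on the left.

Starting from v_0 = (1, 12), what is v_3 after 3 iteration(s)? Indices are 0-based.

v_3 = (3, 9)

v_0 = (1, 12).
v_1 = A·v_0 = (1, 2).
v_2 = A·v_1 = (10, 5).
v_3 = A·v_2 = (3, 9).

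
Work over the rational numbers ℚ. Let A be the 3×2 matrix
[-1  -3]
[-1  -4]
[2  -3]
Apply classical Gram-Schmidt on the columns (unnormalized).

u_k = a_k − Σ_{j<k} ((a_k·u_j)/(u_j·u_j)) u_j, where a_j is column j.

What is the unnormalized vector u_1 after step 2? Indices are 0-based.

Step 1: u_0 = a_0 = (-1, -1, 2).
Step 2: u_1 = a_1 − (1/6)·u_0 = (-17/6, -23/6, -10/3).

u_1 = (-17/6, -23/6, -10/3)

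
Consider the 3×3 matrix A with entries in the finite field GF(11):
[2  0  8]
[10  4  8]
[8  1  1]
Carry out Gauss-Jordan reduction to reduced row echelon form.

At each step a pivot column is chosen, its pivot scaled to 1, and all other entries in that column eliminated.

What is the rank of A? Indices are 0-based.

pivot(0,0)=2: scale R0 → (1, 0, 4)
  clear (1,0): R1 −= (10)R0 → (0, 4, 1)
  clear (2,0): R2 −= (8)R0 → (0, 1, 2)
pivot(1,1)=4: scale R1 → (0, 1, 3)
  clear (2,1): R2 −= (1)R1 → (0, 0, 10)
pivot(2,2)=10: scale R2 → (0, 0, 1)
  clear (0,2): R0 −= (4)R2 → (1, 0, 0)
  clear (1,2): R1 −= (3)R2 → (0, 1, 0)

rank = 3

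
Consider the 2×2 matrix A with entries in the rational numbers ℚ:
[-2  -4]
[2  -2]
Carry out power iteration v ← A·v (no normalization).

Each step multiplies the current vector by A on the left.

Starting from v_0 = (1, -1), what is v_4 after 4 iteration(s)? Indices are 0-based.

v_0 = (1, -1).
v_1 = A·v_0 = (2, 4).
v_2 = A·v_1 = (-20, -4).
v_3 = A·v_2 = (56, -32).
v_4 = A·v_3 = (16, 176).

v_4 = (16, 176)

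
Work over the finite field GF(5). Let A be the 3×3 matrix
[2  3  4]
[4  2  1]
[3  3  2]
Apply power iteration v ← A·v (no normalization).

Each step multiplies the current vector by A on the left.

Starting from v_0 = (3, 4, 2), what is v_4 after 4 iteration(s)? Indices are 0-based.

v_0 = (3, 4, 2).
v_1 = A·v_0 = (1, 2, 0).
v_2 = A·v_1 = (3, 3, 4).
v_3 = A·v_2 = (1, 2, 1).
v_4 = A·v_3 = (2, 4, 1).

v_4 = (2, 4, 1)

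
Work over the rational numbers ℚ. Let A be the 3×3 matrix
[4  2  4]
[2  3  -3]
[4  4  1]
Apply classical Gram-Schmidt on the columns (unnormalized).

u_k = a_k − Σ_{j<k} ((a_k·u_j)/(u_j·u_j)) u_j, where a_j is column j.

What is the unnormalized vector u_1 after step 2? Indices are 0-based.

Step 1: u_0 = a_0 = (4, 2, 4).
Step 2: u_1 = a_1 − (5/6)·u_0 = (-4/3, 4/3, 2/3).

u_1 = (-4/3, 4/3, 2/3)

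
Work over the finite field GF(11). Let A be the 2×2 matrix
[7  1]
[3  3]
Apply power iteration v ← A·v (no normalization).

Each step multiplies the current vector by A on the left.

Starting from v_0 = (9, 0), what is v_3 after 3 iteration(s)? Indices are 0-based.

v_0 = (9, 0).
v_1 = A·v_0 = (8, 5).
v_2 = A·v_1 = (6, 6).
v_3 = A·v_2 = (4, 3).

v_3 = (4, 3)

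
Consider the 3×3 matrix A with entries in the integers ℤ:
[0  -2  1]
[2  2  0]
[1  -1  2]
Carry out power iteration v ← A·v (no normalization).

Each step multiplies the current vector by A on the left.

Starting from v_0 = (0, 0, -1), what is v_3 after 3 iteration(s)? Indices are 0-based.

v_0 = (0, 0, -1).
v_1 = A·v_0 = (-1, 0, -2).
v_2 = A·v_1 = (-2, -2, -5).
v_3 = A·v_2 = (-1, -8, -10).

v_3 = (-1, -8, -10)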